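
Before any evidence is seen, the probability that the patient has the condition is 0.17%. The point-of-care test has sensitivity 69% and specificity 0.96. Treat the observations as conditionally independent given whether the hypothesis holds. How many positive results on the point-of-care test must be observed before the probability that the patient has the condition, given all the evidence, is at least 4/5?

3

Prior odds: 0.0017 ÷ 0.9983 = 17/9983.
False-positive rate = 1 − 0.96 = 0.04; likelihood ratio of a positive = 0.69/0.04 = 17.25.
Target posterior odds = 0.8/0.2 = 4.
Require 17.25ⁿ ≥ 4 ÷ (17/9983) = 39932/17.
17.25² = 297.5625 falls short of 39932/17 but 17.25³ = 5132.953125 reaches it, so n = 3.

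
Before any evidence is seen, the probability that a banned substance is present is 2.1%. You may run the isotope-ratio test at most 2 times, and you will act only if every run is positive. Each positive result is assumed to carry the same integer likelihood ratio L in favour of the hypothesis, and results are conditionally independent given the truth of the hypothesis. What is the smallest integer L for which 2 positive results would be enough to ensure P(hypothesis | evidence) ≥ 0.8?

14

Prior odds = 0.021/0.979 = 21/979.
Target odds = 0.8/0.2 = 4.
Need L² ≥ 4 ÷ (21/979) = 3916/21.
13² = 169 < 3916/21 ≤ 196 = 14², so L = 14.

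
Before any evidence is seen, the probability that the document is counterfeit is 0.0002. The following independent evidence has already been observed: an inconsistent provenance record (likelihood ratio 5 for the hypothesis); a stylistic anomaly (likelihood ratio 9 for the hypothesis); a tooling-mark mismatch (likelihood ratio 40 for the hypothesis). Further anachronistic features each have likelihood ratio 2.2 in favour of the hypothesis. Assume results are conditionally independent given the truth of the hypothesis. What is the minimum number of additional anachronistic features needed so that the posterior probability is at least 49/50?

7

Prior odds = 0.0002/0.9998 = 1/4999.
Combined Bayes factor of the evidence already in hand = 5 × 9 × 40 = 1800.
Odds after that evidence = (1/4999) × 1800 = 1800/4999.
Target odds = 0.98/0.02 = 49.
Need 2.2ⁿ ≥ 49 ÷ (1800/4999) = 244951/1800.
2.2⁶ = 1771561/15625 falls short of 244951/1800 but 2.2⁷ = 19487171/78125 reaches it, so n = 7.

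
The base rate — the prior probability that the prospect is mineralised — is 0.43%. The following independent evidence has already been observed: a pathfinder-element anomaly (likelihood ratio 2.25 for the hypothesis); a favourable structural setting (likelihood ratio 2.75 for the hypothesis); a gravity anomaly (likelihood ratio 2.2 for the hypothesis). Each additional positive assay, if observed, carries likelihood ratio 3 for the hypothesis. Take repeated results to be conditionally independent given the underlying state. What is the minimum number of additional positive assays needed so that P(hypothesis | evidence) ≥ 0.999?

9

Prior odds = 0.0043/0.9957 = 43/9957.
Combined Bayes factor of the evidence already in hand = 2.25 × 2.75 × 2.2 = 13.6125.
Odds after that evidence = (43/9957) × 13.6125 = 15609/265520.
Target odds = 0.999/0.001 = 999.
Need 3ⁿ ≥ 999 ÷ (15609/265520) = 88418160/5203.
3⁸ = 6561 falls short of 88418160/5203 but 3⁹ = 19683 reaches it, so n = 9.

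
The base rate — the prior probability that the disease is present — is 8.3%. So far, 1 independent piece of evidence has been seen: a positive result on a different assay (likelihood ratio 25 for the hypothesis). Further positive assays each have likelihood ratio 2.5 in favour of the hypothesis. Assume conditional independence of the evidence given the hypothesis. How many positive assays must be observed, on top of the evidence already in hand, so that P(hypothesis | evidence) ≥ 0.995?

Prior odds = 0.083/0.917 = 83/917.
Bayes factor of the evidence already in hand = 25.
Odds after that evidence = (83/917) × 25 = 2075/917.
Target odds = 0.995/0.005 = 199.
Need 2.5ⁿ ≥ 199 ÷ (2075/917) = 182483/2075.
2.5⁴ = 39.0625 falls short of 182483/2075 but 2.5⁵ = 97.65625 reaches it, so n = 5.

5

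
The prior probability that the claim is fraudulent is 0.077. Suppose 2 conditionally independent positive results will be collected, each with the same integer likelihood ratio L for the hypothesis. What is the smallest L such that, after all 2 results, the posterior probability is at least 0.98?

25

Prior odds = 0.077/0.923 = 77/923.
Target odds = 0.98/0.02 = 49.
Need L² ≥ 49 ÷ (77/923) = 6461/11.
24² = 576 < 6461/11 ≤ 625 = 25², so L = 25.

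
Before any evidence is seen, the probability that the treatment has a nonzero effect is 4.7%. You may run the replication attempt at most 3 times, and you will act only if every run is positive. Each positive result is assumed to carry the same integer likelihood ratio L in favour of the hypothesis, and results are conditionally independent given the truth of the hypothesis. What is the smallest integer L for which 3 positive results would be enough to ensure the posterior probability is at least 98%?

10

Prior odds = 0.047/0.953 = 47/953.
Target odds = 0.98/0.02 = 49.
Need L³ ≥ 49 ÷ (47/953) = 46697/47.
9³ = 729 < 46697/47 ≤ 1000 = 10³, so L = 10.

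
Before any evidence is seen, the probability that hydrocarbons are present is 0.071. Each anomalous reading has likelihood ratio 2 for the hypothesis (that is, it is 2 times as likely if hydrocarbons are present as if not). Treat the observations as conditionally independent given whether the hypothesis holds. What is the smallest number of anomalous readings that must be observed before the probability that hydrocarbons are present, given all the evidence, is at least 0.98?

Prior odds = 0.071/0.929 = 71/929.
Likelihood ratio per anomalous reading = 2.
Target posterior odds = 0.98/0.02 = 49.
Need (71/929) × 2ⁿ ≥ 49, i.e. 2ⁿ ≥ 45521/71.
2⁹ = 512 falls short of 45521/71 but 2¹⁰ = 1024 reaches it, so n = 10.

10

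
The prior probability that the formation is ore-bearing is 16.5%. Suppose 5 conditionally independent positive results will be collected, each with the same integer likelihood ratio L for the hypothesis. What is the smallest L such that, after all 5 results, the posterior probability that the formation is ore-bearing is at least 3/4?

Prior odds = 0.165/0.835 = 33/167.
Target odds = 0.75/0.25 = 3.
Need L⁵ ≥ 3 ÷ (33/167) = 167/11.
1⁵ = 1 < 167/11 ≤ 32 = 2⁵, so L = 2.

2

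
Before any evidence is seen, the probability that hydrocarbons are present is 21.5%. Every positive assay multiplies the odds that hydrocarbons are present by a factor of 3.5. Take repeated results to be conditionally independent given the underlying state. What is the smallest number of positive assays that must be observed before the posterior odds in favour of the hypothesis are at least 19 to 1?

Prior odds: 0.215 ÷ 0.785 = 43/157.
Likelihood ratio per positive assay = 3.5.
Target odds = 19.
Require 3.5ⁿ ≥ 19 ÷ (43/157) = 2983/43.
3.5³ = 42.875 falls short of 2983/43 but 3.5⁴ = 150.0625 reaches it, so n = 4.

4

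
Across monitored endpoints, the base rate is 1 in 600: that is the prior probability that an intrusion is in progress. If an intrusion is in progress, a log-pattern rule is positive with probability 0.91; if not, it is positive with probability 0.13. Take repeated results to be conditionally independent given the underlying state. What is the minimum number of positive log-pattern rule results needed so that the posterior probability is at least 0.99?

Prior odds = (1/600)/(599/600) = 1/599.
Likelihood ratio of a positive = 0.91/0.13 = 7.
Target odds: 0.99 ÷ 0.01 = 99.
Require 7ⁿ ≥ 99 ÷ (1/599) = 59301.
7⁵ = 16807 falls short of 59301 but 7⁶ = 117649 reaches it, so n = 6.

6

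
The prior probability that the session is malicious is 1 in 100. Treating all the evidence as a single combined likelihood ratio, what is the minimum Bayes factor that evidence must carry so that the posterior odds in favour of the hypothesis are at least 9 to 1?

891

Prior odds = 0.01/0.99 = 1/99.
Target odds = 9.
Required Bayes factor = 9 ÷ (1/99) = 891.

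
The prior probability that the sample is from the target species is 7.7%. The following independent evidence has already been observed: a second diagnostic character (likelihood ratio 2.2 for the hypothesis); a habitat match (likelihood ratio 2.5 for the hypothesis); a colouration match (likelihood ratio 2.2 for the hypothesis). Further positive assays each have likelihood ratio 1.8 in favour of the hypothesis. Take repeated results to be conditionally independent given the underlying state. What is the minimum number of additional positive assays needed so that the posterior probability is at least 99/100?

8

Prior odds = 0.077/0.923 = 77/923.
Combined Bayes factor of the evidence already in hand = 2.2 × 2.5 × 2.2 = 12.1.
Odds after that evidence = (77/923) × 12.1 = 9317/9230.
Target odds = 0.99/0.01 = 99.
Need 1.8ⁿ ≥ 99 ÷ (9317/9230) = 83070/847.
1.8⁷ = 4782969/78125 falls short of 83070/847 but 1.8⁸ = 43046721/390625 reaches it, so n = 8.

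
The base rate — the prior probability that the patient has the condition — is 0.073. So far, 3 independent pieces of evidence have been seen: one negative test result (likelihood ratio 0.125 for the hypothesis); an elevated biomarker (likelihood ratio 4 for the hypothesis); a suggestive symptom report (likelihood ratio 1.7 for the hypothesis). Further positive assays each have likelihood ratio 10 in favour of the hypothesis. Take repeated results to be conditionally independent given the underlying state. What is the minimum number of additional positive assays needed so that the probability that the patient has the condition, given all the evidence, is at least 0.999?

Prior odds = 0.073/0.927 = 73/927.
Combined Bayes factor of the evidence already in hand = 0.125 × 4 × 1.7 = 0.85.
Odds after that evidence = (73/927) × 0.85 = 1241/18540.
Target odds = 0.999/0.001 = 999.
Need 10ⁿ ≥ 999 ÷ (1241/18540) = 18521460/1241.
10⁴ = 10000 falls short of 18521460/1241 but 10⁵ = 100000 reaches it, so n = 5.

5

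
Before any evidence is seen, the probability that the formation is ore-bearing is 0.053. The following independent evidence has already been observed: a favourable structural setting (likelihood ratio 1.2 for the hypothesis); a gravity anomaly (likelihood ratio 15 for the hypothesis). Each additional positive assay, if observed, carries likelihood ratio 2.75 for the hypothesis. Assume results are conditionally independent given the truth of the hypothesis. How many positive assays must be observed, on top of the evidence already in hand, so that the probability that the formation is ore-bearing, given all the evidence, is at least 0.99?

5

Prior odds = 0.053/0.947 = 53/947.
Combined Bayes factor of the evidence already in hand = 1.2 × 15 = 18.
Odds after that evidence = (53/947) × 18 = 954/947.
Target odds = 0.99/0.01 = 99.
Need 2.75ⁿ ≥ 99 ÷ (954/947) = 10417/106.
2.75⁴ = 57.19140625 falls short of 10417/106 but 2.75⁵ = 161051/1024 reaches it, so n = 5.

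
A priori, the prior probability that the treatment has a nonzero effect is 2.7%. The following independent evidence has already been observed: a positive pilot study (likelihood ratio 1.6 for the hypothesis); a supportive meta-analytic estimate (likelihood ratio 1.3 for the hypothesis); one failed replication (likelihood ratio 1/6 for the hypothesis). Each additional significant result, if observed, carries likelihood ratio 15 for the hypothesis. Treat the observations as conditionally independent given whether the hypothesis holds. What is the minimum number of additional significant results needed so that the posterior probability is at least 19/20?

3

Prior odds = 0.027/0.973 = 27/973.
Combined Bayes factor of the evidence already in hand = 1.6 × 1.3 × (1/6) = 26/75.
Odds after that evidence = (27/973) × 26/75 = 234/24325.
Target odds = 0.95/0.05 = 19.
Need 15ⁿ ≥ 19 ÷ (234/24325) = 462175/234.
15² = 225 falls short of 462175/234 but 15³ = 3375 reaches it, so n = 3.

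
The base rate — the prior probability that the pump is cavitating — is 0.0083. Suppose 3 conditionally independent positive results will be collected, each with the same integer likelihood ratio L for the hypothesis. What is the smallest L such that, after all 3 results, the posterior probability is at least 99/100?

Prior odds = 0.0083/0.9917 = 83/9917.
Target odds = 0.99/0.01 = 99.
Need L³ ≥ 99 ÷ (83/9917) = 981783/83.
22³ = 10648 < 981783/83 ≤ 12167 = 23³, so L = 23.

23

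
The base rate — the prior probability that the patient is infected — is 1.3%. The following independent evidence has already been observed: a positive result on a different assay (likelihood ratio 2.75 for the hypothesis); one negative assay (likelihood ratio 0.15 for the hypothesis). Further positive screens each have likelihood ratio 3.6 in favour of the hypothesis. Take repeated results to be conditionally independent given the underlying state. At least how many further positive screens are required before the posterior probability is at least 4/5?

6

Prior odds = 0.013/0.987 = 13/987.
Combined Bayes factor of the evidence already in hand = 2.75 × 0.15 = 0.4125.
Odds after that evidence = (13/987) × 0.4125 = 143/26320.
Target odds = 0.8/0.2 = 4.
Need 3.6ⁿ ≥ 4 ÷ (143/26320) = 105280/143.
3.6⁵ = 604.66176 falls short of 105280/143 but 3.6⁶ = 34012224/15625 reaches it, so n = 6.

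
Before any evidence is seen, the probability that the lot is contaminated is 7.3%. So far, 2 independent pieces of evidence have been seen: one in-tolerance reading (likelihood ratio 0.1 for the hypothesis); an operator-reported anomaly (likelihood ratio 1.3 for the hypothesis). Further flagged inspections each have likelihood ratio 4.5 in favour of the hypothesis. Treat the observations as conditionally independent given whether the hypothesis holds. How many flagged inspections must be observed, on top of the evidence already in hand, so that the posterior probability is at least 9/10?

5

Prior odds = 0.073/0.927 = 73/927.
Combined Bayes factor of the evidence already in hand = 0.1 × 1.3 = 0.13.
Odds after that evidence = (73/927) × 0.13 = 949/92700.
Target odds = 0.9/0.1 = 9.
Need 4.5ⁿ ≥ 9 ÷ (949/92700) = 834300/949.
4.5⁴ = 410.0625 falls short of 834300/949 but 4.5⁵ = 1845.28125 reaches it, so n = 5.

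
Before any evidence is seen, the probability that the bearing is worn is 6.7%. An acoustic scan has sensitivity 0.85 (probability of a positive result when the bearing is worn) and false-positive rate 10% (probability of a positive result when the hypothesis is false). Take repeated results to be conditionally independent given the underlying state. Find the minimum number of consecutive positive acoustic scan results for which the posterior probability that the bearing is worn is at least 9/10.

Prior odds: 0.067 ÷ 0.933 = 67/933.
Likelihood ratio of a positive result = 0.85/0.1 = 8.5.
Target posterior odds = 0.9/0.1 = 9.
Need (67/933) × 8.5ⁿ ≥ 9, i.e. 8.5ⁿ ≥ 8397/67.
8.5² = 72.25 falls short of 8397/67 but 8.5³ = 614.125 reaches it, so n = 3.

3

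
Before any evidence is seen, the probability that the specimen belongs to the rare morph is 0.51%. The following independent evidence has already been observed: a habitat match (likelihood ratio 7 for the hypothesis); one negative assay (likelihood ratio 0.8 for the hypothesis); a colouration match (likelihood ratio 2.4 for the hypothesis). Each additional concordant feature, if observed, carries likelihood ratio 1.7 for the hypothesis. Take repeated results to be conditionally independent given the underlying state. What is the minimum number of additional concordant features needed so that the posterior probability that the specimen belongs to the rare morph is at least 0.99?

Prior odds = 0.0051/0.9949 = 51/9949.
Combined Bayes factor of the evidence already in hand = 7 × 0.8 × 2.4 = 13.44.
Odds after that evidence = (51/9949) × 13.44 = 17136/248725.
Target odds = 0.99/0.01 = 99.
Need 1.7ⁿ ≥ 99 ÷ (17136/248725) = 2735975/1904.
1.7¹³ ≈990.458 falls short of 2735975/1904 but 1.7¹⁴ ≈1683.78 reaches it, so n = 14.

14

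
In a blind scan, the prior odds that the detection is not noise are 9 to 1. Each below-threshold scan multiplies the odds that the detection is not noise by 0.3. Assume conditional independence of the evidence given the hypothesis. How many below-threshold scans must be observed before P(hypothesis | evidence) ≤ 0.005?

Prior odds = 9.
Likelihood ratio per below-threshold scan = 0.3.
Target posterior odds = 0.005/0.995 = 1/199.
Need 9 × 0.3ⁿ ≤ 1/199, i.e. 0.3ⁿ ≤ 1/1791.
0.3⁶ = 729/1000000 is still above 1/1791 but 0.3⁷ = 2187/10000000 is at or below it, so n = 7.

7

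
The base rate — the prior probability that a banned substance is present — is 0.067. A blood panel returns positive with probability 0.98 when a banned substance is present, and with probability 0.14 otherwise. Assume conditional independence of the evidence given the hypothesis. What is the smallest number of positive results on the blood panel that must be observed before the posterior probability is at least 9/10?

Prior odds: 0.067 ÷ 0.933 = 67/933.
Likelihood ratio of a positive result = 0.98/0.14 = 7.
Target posterior odds = 0.9/0.1 = 9.
Require 7ⁿ ≥ 9 ÷ (67/933) = 8397/67.
7² = 49 falls short of 8397/67 but 7³ = 343 reaches it, so n = 3.

3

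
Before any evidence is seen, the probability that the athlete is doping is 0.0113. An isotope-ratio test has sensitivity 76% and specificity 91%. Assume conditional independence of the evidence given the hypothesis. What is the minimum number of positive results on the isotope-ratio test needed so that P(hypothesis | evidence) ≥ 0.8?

Prior odds: 0.0113 ÷ 0.9887 = 113/9887.
False-positive rate = 1 − 0.91 = 0.09; likelihood ratio of a positive = 0.76/0.09 = 76/9.
Target odds: 0.8 ÷ 0.2 = 4.
Need (113/9887) × (76/9)ⁿ ≥ 4, i.e. (76/9)ⁿ ≥ 39548/113.
(76/9)² = 5776/81 falls short of 39548/113 but (76/9)³ = 438976/729 reaches it, so n = 3.

3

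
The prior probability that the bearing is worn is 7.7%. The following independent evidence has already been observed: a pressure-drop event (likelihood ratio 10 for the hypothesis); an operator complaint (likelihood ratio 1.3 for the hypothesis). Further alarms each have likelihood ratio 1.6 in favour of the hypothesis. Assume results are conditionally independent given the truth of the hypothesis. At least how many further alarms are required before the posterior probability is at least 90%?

Prior odds = 0.077/0.923 = 77/923.
Combined Bayes factor of the evidence already in hand = 10 × 1.3 = 13.
Odds after that evidence = (77/923) × 13 = 77/71.
Target odds = 0.9/0.1 = 9.
Need 1.6ⁿ ≥ 9 ÷ (77/71) = 639/77.
1.6⁴ = 6.5536 falls short of 639/77 but 1.6⁵ = 10.48576 reaches it, so n = 5.

5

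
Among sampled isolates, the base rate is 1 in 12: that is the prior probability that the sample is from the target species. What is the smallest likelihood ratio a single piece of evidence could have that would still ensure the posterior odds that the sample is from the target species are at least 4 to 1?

44

Prior odds = (1/12)/(11/12) = 1/11.
Target odds = 4.
Required Bayes factor = 4 ÷ (1/11) = 44.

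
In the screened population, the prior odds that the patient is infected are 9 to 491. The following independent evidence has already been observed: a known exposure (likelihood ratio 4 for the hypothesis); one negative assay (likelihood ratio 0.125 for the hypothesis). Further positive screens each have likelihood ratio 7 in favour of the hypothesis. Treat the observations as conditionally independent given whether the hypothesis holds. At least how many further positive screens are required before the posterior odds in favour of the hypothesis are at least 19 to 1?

Prior odds = 9/491.
Combined Bayes factor of the evidence already in hand = 4 × 0.125 = 0.5.
Odds after that evidence = (9/491) × 0.5 = 9/982.
Target odds = 19.
Need 7ⁿ ≥ 19 ÷ (9/982) = 18658/9.
7³ = 343 falls short of 18658/9 but 7⁴ = 2401 reaches it, so n = 4.

4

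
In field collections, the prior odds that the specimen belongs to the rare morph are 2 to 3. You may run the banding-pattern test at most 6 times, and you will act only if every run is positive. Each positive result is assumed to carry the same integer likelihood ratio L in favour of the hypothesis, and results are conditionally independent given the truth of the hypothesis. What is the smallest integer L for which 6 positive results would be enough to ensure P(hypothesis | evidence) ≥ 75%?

2

Prior odds = 2/3.
Target odds = 0.75/0.25 = 3.
Need L⁶ ≥ 3 ÷ (2/3) = 4.5.
1⁶ = 1 < 4.5 ≤ 64 = 2⁶, so L = 2.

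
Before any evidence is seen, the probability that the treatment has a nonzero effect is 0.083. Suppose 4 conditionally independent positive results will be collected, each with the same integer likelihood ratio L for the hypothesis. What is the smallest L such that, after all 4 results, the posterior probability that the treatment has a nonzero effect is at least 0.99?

Prior odds = 0.083/0.917 = 83/917.
Target odds = 0.99/0.01 = 99.
Need L⁴ ≥ 99 ÷ (83/917) = 90783/83.
5⁴ = 625 < 90783/83 ≤ 1296 = 6⁴, so L = 6.

6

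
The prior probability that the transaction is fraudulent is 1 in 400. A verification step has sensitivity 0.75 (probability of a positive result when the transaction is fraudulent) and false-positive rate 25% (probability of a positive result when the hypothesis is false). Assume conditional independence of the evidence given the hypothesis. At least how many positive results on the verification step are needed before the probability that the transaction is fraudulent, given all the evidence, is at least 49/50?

Prior odds: 0.0025 ÷ 0.9975 = 1/399.
Likelihood ratio of a positive result = 0.75/0.25 = 3.
Target posterior odds = 0.98/0.02 = 49.
Need (1/399) × 3ⁿ ≥ 49, i.e. 3ⁿ ≥ 19551.
3⁸ = 6561 falls short of 19551 but 3⁹ = 19683 reaches it, so n = 9.

9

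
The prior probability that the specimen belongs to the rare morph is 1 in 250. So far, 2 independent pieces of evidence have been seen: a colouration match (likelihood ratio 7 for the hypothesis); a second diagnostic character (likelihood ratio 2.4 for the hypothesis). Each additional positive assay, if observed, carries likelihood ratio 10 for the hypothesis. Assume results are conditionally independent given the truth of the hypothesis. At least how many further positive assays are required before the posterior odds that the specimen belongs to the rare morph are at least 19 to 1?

3

Prior odds = 0.004/0.996 = 1/249.
Combined Bayes factor of the evidence already in hand = 7 × 2.4 = 16.8.
Odds after that evidence = (1/249) × 16.8 = 28/415.
Target odds = 19.
Need 10ⁿ ≥ 19 ÷ (28/415) = 7885/28.
10² = 100 falls short of 7885/28 but 10³ = 1000 reaches it, so n = 3.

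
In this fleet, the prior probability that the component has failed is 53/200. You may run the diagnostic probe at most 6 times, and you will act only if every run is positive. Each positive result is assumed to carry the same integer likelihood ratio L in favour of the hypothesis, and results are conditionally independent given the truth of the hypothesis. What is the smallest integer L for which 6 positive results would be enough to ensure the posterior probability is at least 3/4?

Prior odds = 0.265/0.735 = 53/147.
Target odds = 0.75/0.25 = 3.
Need L⁶ ≥ 3 ÷ (53/147) = 441/53.
1⁶ = 1 < 441/53 ≤ 64 = 2⁶, so L = 2.

2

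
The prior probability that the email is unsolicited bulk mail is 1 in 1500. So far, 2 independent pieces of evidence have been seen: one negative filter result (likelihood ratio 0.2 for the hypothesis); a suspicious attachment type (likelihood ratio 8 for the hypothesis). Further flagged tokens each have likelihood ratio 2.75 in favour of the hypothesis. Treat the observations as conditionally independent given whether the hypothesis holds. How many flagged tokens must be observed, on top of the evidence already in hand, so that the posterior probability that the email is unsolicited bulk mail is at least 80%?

9

Prior odds = (1/1500)/(1499/1500) = 1/1499.
Combined Bayes factor of the evidence already in hand = 0.2 × 8 = 1.6.
Odds after that evidence = (1/1499) × 1.6 = 8/7495.
Target odds = 0.8/0.2 = 4.
Need 2.75ⁿ ≥ 4 ÷ (8/7495) = 3747.5.
2.75⁸ = 214358881/65536 falls short of 3747.5 but 2.75⁹ ≈8994.86 reaches it, so n = 9.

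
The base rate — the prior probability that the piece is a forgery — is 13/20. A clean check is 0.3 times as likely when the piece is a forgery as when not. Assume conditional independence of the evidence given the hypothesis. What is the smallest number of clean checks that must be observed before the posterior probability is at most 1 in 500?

Prior odds = 0.65/0.35 = 13/7.
Likelihood ratio per clean check = 0.3.
Target odds: 0.002 ÷ 0.998 = 1/499.
Need (13/7) × 0.3ⁿ ≤ 1/499, i.e. 0.3ⁿ ≤ 7/6487.
0.3⁵ = 243/100000 is still above 7/6487 but 0.3⁶ = 729/1000000 is at or below it, so n = 6.

6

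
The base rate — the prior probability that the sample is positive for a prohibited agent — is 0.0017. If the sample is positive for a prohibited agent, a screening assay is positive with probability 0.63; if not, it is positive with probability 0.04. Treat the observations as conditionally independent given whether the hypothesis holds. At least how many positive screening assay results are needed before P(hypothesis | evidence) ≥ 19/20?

4

Prior odds: 0.0017 ÷ 0.9983 = 17/9983.
Likelihood ratio of a positive = 0.63/0.04 = 15.75.
Target odds: 0.95 ÷ 0.05 = 19.
Require 15.75ⁿ ≥ 19 ÷ (17/9983) = 189677/17.
15.75³ = 3906.984375 falls short of 189677/17 but 15.75⁴ = 15752961/256 reaches it, so n = 4.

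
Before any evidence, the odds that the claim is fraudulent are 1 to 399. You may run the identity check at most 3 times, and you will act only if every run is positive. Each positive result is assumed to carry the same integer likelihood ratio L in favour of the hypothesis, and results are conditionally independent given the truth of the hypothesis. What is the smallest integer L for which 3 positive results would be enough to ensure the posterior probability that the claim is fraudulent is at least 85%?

Prior odds = 1/399.
Target odds = 0.85/0.15 = 17/3.
Need L³ ≥ 17/3 ÷ (1/399) = 2261.
13³ = 2197 < 2261 ≤ 2744 = 14³, so L = 14.

14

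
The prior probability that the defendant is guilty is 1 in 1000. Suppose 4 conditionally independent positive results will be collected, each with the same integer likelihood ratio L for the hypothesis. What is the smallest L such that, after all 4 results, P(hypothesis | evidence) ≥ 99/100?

Prior odds = 0.001/0.999 = 1/999.
Target odds = 0.99/0.01 = 99.
Need L⁴ ≥ 99 ÷ (1/999) = 98901.
17⁴ = 83521 < 98901 ≤ 104976 = 18⁴, so L = 18.

18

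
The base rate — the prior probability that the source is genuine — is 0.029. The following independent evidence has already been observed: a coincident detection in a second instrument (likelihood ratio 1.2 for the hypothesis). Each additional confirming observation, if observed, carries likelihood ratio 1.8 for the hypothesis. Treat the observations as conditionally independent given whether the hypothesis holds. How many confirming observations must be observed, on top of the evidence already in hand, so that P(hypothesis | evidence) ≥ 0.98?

13

Prior odds = 0.029/0.971 = 29/971.
Bayes factor of the evidence already in hand = 1.2.
Odds after that evidence = (29/971) × 1.2 = 174/4855.
Target odds = 0.98/0.02 = 49.
Need 1.8ⁿ ≥ 49 ÷ (174/4855) = 237895/174.
1.8¹² ≈1156.83 falls short of 237895/174 but 1.8¹³ ≈2082.3 reaches it, so n = 13.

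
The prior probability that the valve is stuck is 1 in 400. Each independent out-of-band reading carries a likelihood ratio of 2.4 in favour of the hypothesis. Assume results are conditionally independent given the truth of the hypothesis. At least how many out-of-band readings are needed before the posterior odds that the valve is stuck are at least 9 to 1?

10

Prior odds = 0.0025/0.9975 = 1/399.
Likelihood ratio per out-of-band reading = 2.4.
Target odds = 9.
Require 2.4ⁿ ≥ 9 ÷ (1/399) = 3591.
2.4⁹ ≈2641.81 falls short of 3591 but 2.4¹⁰ ≈6340.34 reaches it, so n = 10.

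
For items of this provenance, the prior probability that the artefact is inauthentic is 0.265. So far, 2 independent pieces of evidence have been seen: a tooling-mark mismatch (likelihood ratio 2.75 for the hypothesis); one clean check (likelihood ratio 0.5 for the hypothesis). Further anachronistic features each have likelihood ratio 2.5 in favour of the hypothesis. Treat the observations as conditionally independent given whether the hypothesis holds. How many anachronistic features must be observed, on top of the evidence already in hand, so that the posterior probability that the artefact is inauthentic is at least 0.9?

4

Prior odds = 0.265/0.735 = 53/147.
Combined Bayes factor of the evidence already in hand = 2.75 × 0.5 = 1.375.
Odds after that evidence = (53/147) × 1.375 = 583/1176.
Target odds = 0.9/0.1 = 9.
Need 2.5ⁿ ≥ 9 ÷ (583/1176) = 10584/583.
2.5³ = 15.625 falls short of 10584/583 but 2.5⁴ = 39.0625 reaches it, so n = 4.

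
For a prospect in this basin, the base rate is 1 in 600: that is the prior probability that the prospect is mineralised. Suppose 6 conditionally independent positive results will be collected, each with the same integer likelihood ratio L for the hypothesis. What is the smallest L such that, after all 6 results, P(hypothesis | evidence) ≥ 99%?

Prior odds = (1/600)/(599/600) = 1/599.
Target odds = 0.99/0.01 = 99.
Need L⁶ ≥ 99 ÷ (1/599) = 59301.
6⁶ = 46656 < 59301 ≤ 117649 = 7⁶, so L = 7.

7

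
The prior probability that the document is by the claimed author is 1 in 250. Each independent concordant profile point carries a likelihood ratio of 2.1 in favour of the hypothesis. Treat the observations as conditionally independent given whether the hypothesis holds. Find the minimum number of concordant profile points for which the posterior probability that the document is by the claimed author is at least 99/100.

Prior odds = 0.004/0.996 = 1/249.
Likelihood ratio per concordant profile point = 2.1.
Target odds: 0.99 ÷ 0.01 = 99.
Require 2.1ⁿ ≥ 99 ÷ (1/249) = 24651.
2.1¹³ ≈15447.2 falls short of 24651 but 2.1¹⁴ ≈32439.2 reaches it, so n = 14.

14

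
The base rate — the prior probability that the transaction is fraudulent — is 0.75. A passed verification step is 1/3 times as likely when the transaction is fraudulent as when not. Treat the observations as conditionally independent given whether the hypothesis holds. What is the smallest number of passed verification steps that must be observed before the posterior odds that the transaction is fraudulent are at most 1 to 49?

Prior odds: 0.75 ÷ 0.25 = 3.
Likelihood ratio per passed verification step = 1/3.
Target odds = 1/49.
Require (1/3)ⁿ ≤ 1/49 ÷ 3 = 1/147.
(1/3)⁴ = 1/81 is still above 1/147 but (1/3)⁵ = 1/243 is at or below it, so n = 5.

5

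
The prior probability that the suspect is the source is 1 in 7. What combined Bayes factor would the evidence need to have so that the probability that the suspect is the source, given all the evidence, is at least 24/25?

144

Prior odds = (1/7)/(6/7) = 1/6.
Target odds = 0.96/0.04 = 24.
Required Bayes factor = 24 ÷ (1/6) = 144.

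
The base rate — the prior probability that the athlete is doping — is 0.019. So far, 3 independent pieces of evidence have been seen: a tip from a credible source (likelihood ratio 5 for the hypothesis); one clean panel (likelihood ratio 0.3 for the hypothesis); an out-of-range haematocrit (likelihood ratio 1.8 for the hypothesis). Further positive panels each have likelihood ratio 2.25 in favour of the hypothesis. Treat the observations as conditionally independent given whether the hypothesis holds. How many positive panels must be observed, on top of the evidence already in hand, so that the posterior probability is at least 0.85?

Prior odds = 0.019/0.981 = 19/981.
Combined Bayes factor of the evidence already in hand = 5 × 0.3 × 1.8 = 2.7.
Odds after that evidence = (19/981) × 2.7 = 57/1090.
Target odds = 0.85/0.15 = 17/3.
Need 2.25ⁿ ≥ 17/3 ÷ (57/1090) = 18530/171.
2.25⁵ = 59049/1024 falls short of 18530/171 but 2.25⁶ = 531441/4096 reaches it, so n = 6.

6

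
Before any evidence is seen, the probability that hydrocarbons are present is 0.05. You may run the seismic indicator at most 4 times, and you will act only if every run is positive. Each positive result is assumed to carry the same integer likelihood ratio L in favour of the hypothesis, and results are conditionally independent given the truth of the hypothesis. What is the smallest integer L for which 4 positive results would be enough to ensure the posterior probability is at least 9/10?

Prior odds = 0.05/0.95 = 1/19.
Target odds = 0.9/0.1 = 9.
Need L⁴ ≥ 9 ÷ (1/19) = 171.
3⁴ = 81 < 171 ≤ 256 = 4⁴, so L = 4.

4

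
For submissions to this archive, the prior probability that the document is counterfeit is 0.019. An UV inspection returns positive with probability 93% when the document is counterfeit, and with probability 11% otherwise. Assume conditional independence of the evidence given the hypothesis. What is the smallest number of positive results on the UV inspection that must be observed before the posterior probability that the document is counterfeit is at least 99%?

Prior odds: 0.019 ÷ 0.981 = 19/981.
Likelihood ratio of a positive result = 0.93/0.11 = 93/11.
Target odds: 0.99 ÷ 0.01 = 99.
Require (93/11)ⁿ ≥ 99 ÷ (19/981) = 97119/19.
(93/11)⁴ = 74805201/14641 falls short of 97119/19 but (93/11)⁵ ≈43196.8 reaches it, so n = 5.

5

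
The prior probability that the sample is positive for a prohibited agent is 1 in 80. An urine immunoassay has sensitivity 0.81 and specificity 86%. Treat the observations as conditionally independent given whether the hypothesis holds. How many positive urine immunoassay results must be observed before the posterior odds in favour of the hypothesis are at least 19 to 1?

Prior odds = 0.0125/0.9875 = 1/79.
False-positive rate = 1 − 0.86 = 0.14; likelihood ratio of a positive = 0.81/0.14 = 81/14.
Target odds = 19.
Require (81/14)ⁿ ≥ 19 ÷ (1/79) = 1501.
(81/14)⁴ = 43046721/38416 falls short of 1501 but (81/14)⁵ ≈6483.13 reaches it, so n = 5.

5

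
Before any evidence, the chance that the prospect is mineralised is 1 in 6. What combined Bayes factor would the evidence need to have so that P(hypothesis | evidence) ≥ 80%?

20

Prior odds = (1/6)/(5/6) = 0.2.
Target odds = 0.8/0.2 = 4.
Required Bayes factor = 4 ÷ 0.2 = 20.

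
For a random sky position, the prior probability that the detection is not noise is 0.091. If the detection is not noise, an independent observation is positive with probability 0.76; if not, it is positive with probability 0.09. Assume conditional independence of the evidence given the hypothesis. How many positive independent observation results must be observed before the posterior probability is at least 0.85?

2

Prior odds: 0.091 ÷ 0.909 = 91/909.
Likelihood ratio of a positive = 0.76/0.09 = 76/9.
Target odds: 0.85 ÷ 0.15 = 17/3.
Require (76/9)ⁿ ≥ 17/3 ÷ (91/909) = 5151/91.
(76/9)¹ = 76/9 falls short of 5151/91 but (76/9)² = 5776/81 reaches it, so n = 2.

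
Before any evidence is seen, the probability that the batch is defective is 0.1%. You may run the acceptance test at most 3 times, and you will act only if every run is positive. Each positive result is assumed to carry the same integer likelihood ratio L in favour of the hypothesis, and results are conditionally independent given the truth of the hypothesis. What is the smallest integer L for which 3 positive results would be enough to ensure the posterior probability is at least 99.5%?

59

Prior odds = 0.001/0.999 = 1/999.
Target odds = 0.995/0.005 = 199.
Need L³ ≥ 199 ÷ (1/999) = 198801.
58³ = 195112 < 198801 ≤ 205379 = 59³, so L = 59.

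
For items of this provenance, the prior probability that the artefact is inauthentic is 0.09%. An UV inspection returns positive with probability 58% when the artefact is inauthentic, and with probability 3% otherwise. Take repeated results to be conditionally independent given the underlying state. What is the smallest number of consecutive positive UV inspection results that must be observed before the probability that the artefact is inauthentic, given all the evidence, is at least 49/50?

Prior odds: 0.0009 ÷ 0.9991 = 9/9991.
Likelihood ratio of a positive result = 0.58/0.03 = 58/3.
Target odds: 0.98 ÷ 0.02 = 49.
Require (58/3)ⁿ ≥ 49 ÷ (9/9991) = 489559/9.
(58/3)³ = 195112/27 falls short of 489559/9 but (58/3)⁴ = 11316496/81 reaches it, so n = 4.

4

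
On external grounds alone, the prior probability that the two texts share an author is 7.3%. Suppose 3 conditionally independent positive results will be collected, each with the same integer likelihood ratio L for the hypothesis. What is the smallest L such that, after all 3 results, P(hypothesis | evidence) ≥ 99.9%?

Prior odds = 0.073/0.927 = 73/927.
Target odds = 0.999/0.001 = 999.
Need L³ ≥ 999 ÷ (73/927) = 926073/73.
23³ = 12167 < 926073/73 ≤ 13824 = 24³, so L = 24.

24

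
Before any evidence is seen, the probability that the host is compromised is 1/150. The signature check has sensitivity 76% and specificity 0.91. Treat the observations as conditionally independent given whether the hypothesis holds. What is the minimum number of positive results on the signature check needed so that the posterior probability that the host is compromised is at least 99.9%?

Prior odds = (1/150)/(149/150) = 1/149.
False-positive rate = 1 − 0.91 = 0.09; likelihood ratio of a positive = 0.76/0.09 = 76/9.
Target odds: 0.999 ÷ 0.001 = 999.
Need (1/149) × (76/9)ⁿ ≥ 999, i.e. (76/9)ⁿ ≥ 148851.
(76/9)⁵ ≈42939.3 falls short of 148851 but (76/9)⁶ ≈362599 reaches it, so n = 6.

6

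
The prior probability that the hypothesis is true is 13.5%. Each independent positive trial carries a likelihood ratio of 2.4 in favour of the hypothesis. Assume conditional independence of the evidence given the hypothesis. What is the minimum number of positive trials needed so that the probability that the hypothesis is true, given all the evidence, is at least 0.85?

5

Prior odds: 0.135 ÷ 0.865 = 27/173.
Likelihood ratio per positive trial = 2.4.
Target odds: 0.85 ÷ 0.15 = 17/3.
Need (27/173) × 2.4ⁿ ≥ 17/3, i.e. 2.4ⁿ ≥ 2941/81.
2.4⁴ = 33.1776 falls short of 2941/81 but 2.4⁵ = 79.62624 reaches it, so n = 5.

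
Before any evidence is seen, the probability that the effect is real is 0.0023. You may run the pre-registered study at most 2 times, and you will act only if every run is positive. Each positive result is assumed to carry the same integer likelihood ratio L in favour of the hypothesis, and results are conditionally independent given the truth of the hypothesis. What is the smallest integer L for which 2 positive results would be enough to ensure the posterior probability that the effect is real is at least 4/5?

Prior odds = 0.0023/0.9977 = 23/9977.
Target odds = 0.8/0.2 = 4.
Need L² ≥ 4 ÷ (23/9977) = 39908/23.
41² = 1681 < 39908/23 ≤ 1764 = 42², so L = 42.

42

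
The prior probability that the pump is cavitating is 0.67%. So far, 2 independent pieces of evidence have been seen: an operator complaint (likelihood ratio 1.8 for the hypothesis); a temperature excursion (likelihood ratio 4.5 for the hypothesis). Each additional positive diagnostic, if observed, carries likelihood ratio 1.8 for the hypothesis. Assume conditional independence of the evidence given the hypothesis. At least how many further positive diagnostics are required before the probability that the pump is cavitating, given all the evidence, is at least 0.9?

Prior odds = 0.0067/0.9933 = 67/9933.
Combined Bayes factor of the evidence already in hand = 1.8 × 4.5 = 8.1.
Odds after that evidence = (67/9933) × 8.1 = 1809/33110.
Target odds = 0.9/0.1 = 9.
Need 1.8ⁿ ≥ 9 ÷ (1809/33110) = 33110/201.
1.8⁸ = 43046721/390625 falls short of 33110/201 but 1.8⁹ = 387420489/1953125 reaches it, so n = 9.

9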